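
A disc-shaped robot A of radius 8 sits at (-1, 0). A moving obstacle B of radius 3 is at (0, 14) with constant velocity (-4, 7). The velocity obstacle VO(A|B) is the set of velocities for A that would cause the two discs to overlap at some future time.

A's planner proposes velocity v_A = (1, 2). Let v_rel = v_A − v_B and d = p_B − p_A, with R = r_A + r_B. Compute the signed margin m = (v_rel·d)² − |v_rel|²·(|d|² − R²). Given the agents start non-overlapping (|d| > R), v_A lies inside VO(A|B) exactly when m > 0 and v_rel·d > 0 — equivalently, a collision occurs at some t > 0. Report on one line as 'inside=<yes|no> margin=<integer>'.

d = (1, 14),  |d|² = 197;  R = 8+3 = 11,  c = 197−11² = 76
v_rel = (5, -5),  |v_rel|² = 50;  v_rel·d = (5)·(1) + (-5)·(14) = -65
50·t² + 130·t + 76 = 0  ⇒  m = (-65)² − 50·76 = 425
m = 425 > 0,  v_rel·d = -65 < 0  ⇒  outside

inside=no margin=425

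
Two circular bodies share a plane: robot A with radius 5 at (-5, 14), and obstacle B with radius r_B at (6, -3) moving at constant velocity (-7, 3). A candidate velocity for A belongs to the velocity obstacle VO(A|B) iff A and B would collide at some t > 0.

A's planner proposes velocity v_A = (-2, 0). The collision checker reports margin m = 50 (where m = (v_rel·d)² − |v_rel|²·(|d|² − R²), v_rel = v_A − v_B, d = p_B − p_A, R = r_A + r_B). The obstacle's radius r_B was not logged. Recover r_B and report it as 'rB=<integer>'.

m = 50
d = (11, -17);  v_rel = (5, -3),  |v_rel|² = 34
v_rel×d = (5)·(-17) − (-3)·(11) = -52
since m = R²·34 − (-52)²:  R² = (2704 + 50) / 34 = 81
R = √81 = 9  ⇒  r_B = 9 − 5 = 4

rB=4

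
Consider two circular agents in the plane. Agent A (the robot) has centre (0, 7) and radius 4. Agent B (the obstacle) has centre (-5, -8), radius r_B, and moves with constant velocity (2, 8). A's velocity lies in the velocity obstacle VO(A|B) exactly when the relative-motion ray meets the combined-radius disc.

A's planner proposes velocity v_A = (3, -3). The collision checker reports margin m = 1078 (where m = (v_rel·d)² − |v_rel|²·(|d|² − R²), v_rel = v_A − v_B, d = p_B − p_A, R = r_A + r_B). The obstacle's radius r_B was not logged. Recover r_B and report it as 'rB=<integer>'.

m = 1078
d = (-5, -15);  v_rel = (1, -11),  |v_rel|² = 122
v_rel×d = (1)·(-15) − (-11)·(-5) = -70
since m = R²·122 − (-70)²:  R² = (4900 + 1078) / 122 = 49
R = √49 = 7  ⇒  r_B = 7 − 4 = 3

rB=3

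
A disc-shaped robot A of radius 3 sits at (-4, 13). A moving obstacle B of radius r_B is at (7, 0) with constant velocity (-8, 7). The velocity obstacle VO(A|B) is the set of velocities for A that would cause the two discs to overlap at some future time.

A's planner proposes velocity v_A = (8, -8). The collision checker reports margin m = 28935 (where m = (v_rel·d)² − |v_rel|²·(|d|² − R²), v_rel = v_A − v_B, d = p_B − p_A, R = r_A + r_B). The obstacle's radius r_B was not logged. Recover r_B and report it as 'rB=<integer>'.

m = 28935
d = (11, -13);  v_rel = (16, -15),  |v_rel|² = 481
v_rel×d = (16)·(-13) − (-15)·(11) = -43
since m = R²·481 − (-43)²:  R² = (1849 + 28935) / 481 = 64
R = √64 = 8  ⇒  r_B = 8 − 3 = 5

rB=5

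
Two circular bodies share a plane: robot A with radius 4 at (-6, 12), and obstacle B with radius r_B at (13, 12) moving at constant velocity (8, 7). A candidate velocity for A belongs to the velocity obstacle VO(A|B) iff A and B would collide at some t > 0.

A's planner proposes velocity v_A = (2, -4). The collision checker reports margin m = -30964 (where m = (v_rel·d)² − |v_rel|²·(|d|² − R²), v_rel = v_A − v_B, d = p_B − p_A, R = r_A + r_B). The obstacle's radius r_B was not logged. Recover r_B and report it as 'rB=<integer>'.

m = -30964
d = (19, 0);  v_rel = (-6, -11),  |v_rel|² = 157
v_rel×d = (-6)·(0) − (-11)·(19) = 209
since m = R²·157 − 209²:  R² = (43681 + -30964) / 157 = 81
R = √81 = 9  ⇒  r_B = 9 − 4 = 5

rB=5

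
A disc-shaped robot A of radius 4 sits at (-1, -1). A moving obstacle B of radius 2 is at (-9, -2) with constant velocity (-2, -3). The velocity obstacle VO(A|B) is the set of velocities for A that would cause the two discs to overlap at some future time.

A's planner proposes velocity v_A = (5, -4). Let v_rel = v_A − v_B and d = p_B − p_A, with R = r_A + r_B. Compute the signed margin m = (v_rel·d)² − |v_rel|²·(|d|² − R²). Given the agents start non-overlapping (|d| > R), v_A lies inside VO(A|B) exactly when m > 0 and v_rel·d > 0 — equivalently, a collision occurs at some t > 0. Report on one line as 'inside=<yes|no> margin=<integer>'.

d = (-8, -1),  |d|² = 65;  R = 4+2 = 6,  c = 65−6² = 29
v_rel = (7, -1),  |v_rel|² = 50;  v_rel·d = (7)·(-8) + (-1)·(-1) = -55
50·t² + 110·t + 29 = 0  ⇒  m = (-55)² − 50·29 = 1575
m = 1575 > 0,  v_rel·d = -55 < 0  ⇒  outside

inside=no margin=1575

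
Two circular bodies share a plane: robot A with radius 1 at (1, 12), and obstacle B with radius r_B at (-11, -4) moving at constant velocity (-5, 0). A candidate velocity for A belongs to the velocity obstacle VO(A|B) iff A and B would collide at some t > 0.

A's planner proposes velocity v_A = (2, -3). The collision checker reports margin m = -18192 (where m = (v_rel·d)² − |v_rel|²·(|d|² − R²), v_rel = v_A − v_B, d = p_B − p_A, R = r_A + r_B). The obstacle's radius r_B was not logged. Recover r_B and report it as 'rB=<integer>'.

m = -18192
d = (-12, -16);  v_rel = (7, -3),  |v_rel|² = 58
v_rel×d = (7)·(-16) − (-3)·(-12) = -148
since m = R²·58 − (-148)²:  R² = (21904 + -18192) / 58 = 64
R = √64 = 8  ⇒  r_B = 8 − 1 = 7

rB=7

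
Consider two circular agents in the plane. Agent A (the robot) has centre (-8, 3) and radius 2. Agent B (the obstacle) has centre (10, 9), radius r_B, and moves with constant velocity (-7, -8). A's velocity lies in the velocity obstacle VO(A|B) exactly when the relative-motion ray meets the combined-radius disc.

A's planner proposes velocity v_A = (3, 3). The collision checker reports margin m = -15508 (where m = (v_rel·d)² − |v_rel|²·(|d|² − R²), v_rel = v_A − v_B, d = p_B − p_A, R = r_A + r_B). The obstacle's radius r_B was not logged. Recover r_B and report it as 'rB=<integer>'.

m = -15508
d = (18, 6);  v_rel = (10, 11),  |v_rel|² = 221
v_rel×d = (10)·(6) − (11)·(18) = -138
since m = R²·221 − (-138)²:  R² = (19044 + -15508) / 221 = 16
R = √16 = 4  ⇒  r_B = 4 − 2 = 2

rB=2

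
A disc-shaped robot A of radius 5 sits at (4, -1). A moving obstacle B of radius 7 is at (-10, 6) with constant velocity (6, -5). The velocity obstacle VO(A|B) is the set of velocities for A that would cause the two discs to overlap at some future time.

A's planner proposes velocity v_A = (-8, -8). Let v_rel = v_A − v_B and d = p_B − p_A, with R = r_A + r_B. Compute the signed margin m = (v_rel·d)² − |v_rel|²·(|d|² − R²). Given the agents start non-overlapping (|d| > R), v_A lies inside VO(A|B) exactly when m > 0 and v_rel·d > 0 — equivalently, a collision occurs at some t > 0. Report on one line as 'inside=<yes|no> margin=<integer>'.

d = (-14, 7),  |d|² = 245;  R = 5+7 = 12,  c = 245−12² = 101
v_rel = (-14, -3),  |v_rel|² = 205;  v_rel·d = (-14)·(-14) + (-3)·(7) = 175
205·t² − 350·t + 101 = 0  ⇒  m = 175² − 205·101 = 9920
m = 9920 > 0,  v_rel·d = 175 > 0  ⇒  inside

inside=yes margin=9920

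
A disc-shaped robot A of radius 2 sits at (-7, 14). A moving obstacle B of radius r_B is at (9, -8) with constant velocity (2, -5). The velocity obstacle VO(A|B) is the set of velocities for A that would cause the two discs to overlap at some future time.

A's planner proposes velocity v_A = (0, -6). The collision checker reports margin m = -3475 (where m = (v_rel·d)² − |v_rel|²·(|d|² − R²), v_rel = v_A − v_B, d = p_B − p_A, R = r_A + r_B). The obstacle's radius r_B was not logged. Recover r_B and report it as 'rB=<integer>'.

m = -3475
d = (16, -22);  v_rel = (-2, -1),  |v_rel|² = 5
v_rel×d = (-2)·(-22) − (-1)·(16) = 60
since m = R²·5 − 60²:  R² = (3600 + -3475) / 5 = 25
R = √25 = 5  ⇒  r_B = 5 − 2 = 3

rB=3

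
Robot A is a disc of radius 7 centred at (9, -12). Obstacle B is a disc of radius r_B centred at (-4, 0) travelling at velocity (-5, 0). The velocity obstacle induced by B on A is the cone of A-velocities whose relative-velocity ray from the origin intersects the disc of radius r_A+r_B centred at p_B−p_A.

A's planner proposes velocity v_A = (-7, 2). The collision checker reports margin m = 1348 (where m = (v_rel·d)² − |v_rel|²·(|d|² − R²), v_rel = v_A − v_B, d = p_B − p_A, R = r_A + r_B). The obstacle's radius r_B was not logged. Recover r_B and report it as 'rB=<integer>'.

m = 1348
d = (-13, 12);  v_rel = (-2, 2),  |v_rel|² = 8
v_rel×d = (-2)·(12) − (2)·(-13) = 2
since m = R²·8 − 2²:  R² = (4 + 1348) / 8 = 169
R = √169 = 13  ⇒  r_B = 13 − 7 = 6

rB=6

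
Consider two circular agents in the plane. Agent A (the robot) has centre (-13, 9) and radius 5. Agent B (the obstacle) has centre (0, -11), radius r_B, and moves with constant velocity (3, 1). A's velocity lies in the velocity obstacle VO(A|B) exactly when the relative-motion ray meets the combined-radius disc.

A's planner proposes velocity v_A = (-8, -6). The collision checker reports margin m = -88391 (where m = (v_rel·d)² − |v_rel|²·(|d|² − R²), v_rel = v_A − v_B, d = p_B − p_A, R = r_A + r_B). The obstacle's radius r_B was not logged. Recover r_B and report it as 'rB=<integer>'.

m = -88391
d = (13, -20);  v_rel = (-11, -7),  |v_rel|² = 170
v_rel×d = (-11)·(-20) − (-7)·(13) = 311
since m = R²·170 − 311²:  R² = (96721 + -88391) / 170 = 49
R = √49 = 7  ⇒  r_B = 7 − 5 = 2

rB=2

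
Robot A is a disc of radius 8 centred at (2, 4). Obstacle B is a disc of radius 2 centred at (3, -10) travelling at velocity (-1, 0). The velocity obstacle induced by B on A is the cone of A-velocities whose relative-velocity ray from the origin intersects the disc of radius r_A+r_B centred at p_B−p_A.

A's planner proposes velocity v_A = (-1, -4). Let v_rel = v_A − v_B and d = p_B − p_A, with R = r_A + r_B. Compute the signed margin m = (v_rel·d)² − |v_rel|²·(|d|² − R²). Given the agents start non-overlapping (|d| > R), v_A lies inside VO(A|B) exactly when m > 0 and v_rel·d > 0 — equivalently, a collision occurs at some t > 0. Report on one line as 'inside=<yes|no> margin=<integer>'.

d = (1, -14),  |d|² = 197;  R = 8+2 = 10,  c = 197−10² = 97
v_rel = (0, -4),  |v_rel|² = 16;  v_rel·d = (0)·(1) + (-4)·(-14) = 56
16·t² − 112·t + 97 = 0  ⇒  m = 56² − 16·97 = 1584
m = 1584 > 0,  v_rel·d = 56 > 0  ⇒  inside

inside=yes margin=1584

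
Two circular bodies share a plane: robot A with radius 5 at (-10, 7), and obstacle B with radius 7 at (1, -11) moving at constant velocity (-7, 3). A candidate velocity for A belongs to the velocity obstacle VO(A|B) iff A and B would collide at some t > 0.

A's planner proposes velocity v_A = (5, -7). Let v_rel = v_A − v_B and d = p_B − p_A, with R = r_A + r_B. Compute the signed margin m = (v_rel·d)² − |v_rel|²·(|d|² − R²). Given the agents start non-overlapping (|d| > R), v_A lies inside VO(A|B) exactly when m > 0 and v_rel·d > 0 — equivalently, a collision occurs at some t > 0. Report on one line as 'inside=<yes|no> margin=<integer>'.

d = (11, -18),  |d|² = 445;  R = 5+7 = 12,  c = 445−12² = 301
v_rel = (12, -10),  |v_rel|² = 244;  v_rel·d = (12)·(11) + (-10)·(-18) = 312
244·t² − 624·t + 301 = 0  ⇒  m = 312² − 244·301 = 23900
m = 23900 > 0,  v_rel·d = 312 > 0  ⇒  inside

inside=yes margin=23900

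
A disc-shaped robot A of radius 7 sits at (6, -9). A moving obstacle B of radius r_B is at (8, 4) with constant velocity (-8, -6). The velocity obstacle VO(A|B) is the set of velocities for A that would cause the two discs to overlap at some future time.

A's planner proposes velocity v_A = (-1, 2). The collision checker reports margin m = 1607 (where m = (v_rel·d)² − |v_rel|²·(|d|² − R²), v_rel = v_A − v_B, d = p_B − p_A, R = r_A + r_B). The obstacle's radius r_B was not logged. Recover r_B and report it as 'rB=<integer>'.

m = 1607
d = (2, 13);  v_rel = (7, 8),  |v_rel|² = 113
v_rel×d = (7)·(13) − (8)·(2) = 75
since m = R²·113 − 75²:  R² = (5625 + 1607) / 113 = 64
R = √64 = 8  ⇒  r_B = 8 − 7 = 1

rB=1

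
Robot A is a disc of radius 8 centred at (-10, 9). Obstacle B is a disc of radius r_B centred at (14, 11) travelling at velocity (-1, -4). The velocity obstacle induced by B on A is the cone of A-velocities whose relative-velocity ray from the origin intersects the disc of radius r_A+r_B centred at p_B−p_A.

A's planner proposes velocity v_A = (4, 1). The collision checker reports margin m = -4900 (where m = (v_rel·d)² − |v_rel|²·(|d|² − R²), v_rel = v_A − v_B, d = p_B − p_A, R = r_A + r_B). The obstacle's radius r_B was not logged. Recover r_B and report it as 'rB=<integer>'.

m = -4900
d = (24, 2);  v_rel = (5, 5),  |v_rel|² = 50
v_rel×d = (5)·(2) − (5)·(24) = -110
since m = R²·50 − (-110)²:  R² = (12100 + -4900) / 50 = 144
R = √144 = 12  ⇒  r_B = 12 − 8 = 4

rB=4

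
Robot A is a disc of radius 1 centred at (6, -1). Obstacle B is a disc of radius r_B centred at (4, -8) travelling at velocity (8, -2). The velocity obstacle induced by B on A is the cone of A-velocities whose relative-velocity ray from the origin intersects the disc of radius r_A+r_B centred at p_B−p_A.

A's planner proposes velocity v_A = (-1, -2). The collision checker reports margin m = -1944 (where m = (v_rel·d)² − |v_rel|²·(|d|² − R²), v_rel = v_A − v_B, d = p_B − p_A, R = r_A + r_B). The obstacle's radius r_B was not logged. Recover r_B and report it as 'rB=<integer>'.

m = -1944
d = (-2, -7);  v_rel = (-9, 0),  |v_rel|² = 81
v_rel×d = (-9)·(-7) − (0)·(-2) = 63
since m = R²·81 − 63²:  R² = (3969 + -1944) / 81 = 25
R = √25 = 5  ⇒  r_B = 5 − 1 = 4

rB=4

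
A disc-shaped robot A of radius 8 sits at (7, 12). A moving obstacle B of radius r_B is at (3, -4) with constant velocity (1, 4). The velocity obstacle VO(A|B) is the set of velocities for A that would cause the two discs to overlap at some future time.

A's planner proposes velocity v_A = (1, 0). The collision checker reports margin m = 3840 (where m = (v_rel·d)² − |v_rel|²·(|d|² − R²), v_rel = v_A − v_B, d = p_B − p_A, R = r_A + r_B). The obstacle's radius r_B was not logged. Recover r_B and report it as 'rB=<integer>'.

m = 3840
d = (-4, -16);  v_rel = (0, -4),  |v_rel|² = 16
v_rel×d = (0)·(-16) − (-4)·(-4) = -16
since m = R²·16 − (-16)²:  R² = (256 + 3840) / 16 = 256
R = √256 = 16  ⇒  r_B = 16 − 8 = 8

rB=8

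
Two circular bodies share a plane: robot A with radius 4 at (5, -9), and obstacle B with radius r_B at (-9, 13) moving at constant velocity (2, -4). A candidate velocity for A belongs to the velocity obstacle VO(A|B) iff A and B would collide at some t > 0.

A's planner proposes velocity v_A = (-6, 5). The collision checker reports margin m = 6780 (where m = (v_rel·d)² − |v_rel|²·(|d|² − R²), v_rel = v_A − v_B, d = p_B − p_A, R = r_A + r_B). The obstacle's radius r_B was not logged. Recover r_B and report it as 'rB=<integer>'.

m = 6780
d = (-14, 22);  v_rel = (-8, 9),  |v_rel|² = 145
v_rel×d = (-8)·(22) − (9)·(-14) = -50
since m = R²·145 − (-50)²:  R² = (2500 + 6780) / 145 = 64
R = √64 = 8  ⇒  r_B = 8 − 4 = 4

rB=4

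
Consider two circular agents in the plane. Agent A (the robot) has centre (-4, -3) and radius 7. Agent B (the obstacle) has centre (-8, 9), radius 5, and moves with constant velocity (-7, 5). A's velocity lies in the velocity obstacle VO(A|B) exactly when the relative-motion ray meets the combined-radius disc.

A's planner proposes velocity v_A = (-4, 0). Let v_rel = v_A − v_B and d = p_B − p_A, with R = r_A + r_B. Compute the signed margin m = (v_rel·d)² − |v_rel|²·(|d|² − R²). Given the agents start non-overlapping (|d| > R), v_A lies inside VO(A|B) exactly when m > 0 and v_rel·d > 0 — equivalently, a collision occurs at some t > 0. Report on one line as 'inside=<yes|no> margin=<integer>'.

d = (-4, 12),  |d|² = 160;  R = 7+5 = 12,  c = 160−12² = 16
v_rel = (3, -5),  |v_rel|² = 34;  v_rel·d = (3)·(-4) + (-5)·(12) = -72
34·t² + 144·t + 16 = 0  ⇒  m = (-72)² − 34·16 = 4640
m = 4640 > 0,  v_rel·d = -72 < 0  ⇒  outside

inside=no margin=4640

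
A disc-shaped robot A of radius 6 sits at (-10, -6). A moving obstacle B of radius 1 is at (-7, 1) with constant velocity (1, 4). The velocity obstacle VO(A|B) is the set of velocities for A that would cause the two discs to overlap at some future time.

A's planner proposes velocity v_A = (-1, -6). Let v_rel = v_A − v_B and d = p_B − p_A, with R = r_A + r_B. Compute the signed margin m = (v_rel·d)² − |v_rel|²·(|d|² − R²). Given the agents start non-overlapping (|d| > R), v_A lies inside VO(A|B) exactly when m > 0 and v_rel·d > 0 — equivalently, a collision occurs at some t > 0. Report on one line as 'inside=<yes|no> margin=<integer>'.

d = (3, 7),  |d|² = 58;  R = 6+1 = 7,  c = 58−7² = 9
v_rel = (-2, -10),  |v_rel|² = 104;  v_rel·d = (-2)·(3) + (-10)·(7) = -76
104·t² + 152·t + 9 = 0  ⇒  m = (-76)² − 104·9 = 4840
m = 4840 > 0,  v_rel·d = -76 < 0  ⇒  outside

inside=no margin=4840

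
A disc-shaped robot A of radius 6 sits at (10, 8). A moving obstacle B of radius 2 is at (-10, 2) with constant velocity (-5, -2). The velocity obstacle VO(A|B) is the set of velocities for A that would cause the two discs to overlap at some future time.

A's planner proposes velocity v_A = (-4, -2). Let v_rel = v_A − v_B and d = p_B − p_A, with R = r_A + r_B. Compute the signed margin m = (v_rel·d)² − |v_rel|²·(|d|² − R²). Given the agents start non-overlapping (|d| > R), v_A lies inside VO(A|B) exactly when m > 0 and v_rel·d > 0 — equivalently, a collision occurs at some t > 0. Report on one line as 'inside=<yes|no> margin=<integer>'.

d = (-20, -6),  |d|² = 436;  R = 6+2 = 8,  c = 436−8² = 372
v_rel = (1, 0),  |v_rel|² = 1;  v_rel·d = (1)·(-20) + (0)·(-6) = -20
1·t² + 40·t + 372 = 0  ⇒  m = (-20)² − 1·372 = 28
m = 28 > 0,  v_rel·d = -20 < 0  ⇒  outside

inside=no margin=28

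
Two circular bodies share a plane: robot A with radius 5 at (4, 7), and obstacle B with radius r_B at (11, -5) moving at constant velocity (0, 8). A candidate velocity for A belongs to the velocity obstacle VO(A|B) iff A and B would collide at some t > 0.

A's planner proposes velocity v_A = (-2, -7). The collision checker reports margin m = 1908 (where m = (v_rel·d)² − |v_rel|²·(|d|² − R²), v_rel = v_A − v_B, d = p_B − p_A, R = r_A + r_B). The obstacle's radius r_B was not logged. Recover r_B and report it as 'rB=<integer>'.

m = 1908
d = (7, -12);  v_rel = (-2, -15),  |v_rel|² = 229
v_rel×d = (-2)·(-12) − (-15)·(7) = 129
since m = R²·229 − 129²:  R² = (16641 + 1908) / 229 = 81
R = √81 = 9  ⇒  r_B = 9 − 5 = 4

rB=4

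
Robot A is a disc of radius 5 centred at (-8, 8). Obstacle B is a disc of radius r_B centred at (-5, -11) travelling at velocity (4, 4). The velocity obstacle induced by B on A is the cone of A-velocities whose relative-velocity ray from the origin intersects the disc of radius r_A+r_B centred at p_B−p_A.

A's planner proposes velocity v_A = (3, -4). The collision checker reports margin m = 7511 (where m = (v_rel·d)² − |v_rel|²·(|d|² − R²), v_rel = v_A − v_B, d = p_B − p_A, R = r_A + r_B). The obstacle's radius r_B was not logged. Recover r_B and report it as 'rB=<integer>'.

m = 7511
d = (3, -19);  v_rel = (-1, -8),  |v_rel|² = 65
v_rel×d = (-1)·(-19) − (-8)·(3) = 43
since m = R²·65 − 43²:  R² = (1849 + 7511) / 65 = 144
R = √144 = 12  ⇒  r_B = 12 − 5 = 7

rB=7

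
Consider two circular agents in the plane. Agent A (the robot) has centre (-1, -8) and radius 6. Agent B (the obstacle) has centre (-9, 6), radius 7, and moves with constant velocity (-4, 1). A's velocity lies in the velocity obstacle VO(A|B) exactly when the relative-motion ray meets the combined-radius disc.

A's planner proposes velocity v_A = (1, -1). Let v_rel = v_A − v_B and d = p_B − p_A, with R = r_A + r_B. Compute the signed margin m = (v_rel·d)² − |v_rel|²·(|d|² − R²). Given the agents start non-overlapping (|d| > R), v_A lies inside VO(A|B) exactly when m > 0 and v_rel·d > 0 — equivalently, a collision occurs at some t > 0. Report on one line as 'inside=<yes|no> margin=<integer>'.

d = (-8, 14),  |d|² = 260;  R = 6+7 = 13,  c = 260−13² = 91
v_rel = (5, -2),  |v_rel|² = 29;  v_rel·d = (5)·(-8) + (-2)·(14) = -68
29·t² + 136·t + 91 = 0  ⇒  m = (-68)² − 29·91 = 1985
m = 1985 > 0,  v_rel·d = -68 < 0  ⇒  outside

inside=no margin=1985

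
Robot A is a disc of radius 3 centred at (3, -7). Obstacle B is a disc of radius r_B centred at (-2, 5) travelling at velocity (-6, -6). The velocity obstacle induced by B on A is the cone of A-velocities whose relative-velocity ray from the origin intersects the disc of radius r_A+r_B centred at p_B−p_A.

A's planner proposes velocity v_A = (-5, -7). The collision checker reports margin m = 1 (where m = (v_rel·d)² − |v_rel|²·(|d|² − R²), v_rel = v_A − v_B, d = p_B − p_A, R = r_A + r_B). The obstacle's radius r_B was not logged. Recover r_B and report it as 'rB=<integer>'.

m = 1
d = (-5, 12);  v_rel = (1, -1),  |v_rel|² = 2
v_rel×d = (1)·(12) − (-1)·(-5) = 7
since m = R²·2 − 7²:  R² = (49 + 1) / 2 = 25
R = √25 = 5  ⇒  r_B = 5 − 3 = 2

rB=2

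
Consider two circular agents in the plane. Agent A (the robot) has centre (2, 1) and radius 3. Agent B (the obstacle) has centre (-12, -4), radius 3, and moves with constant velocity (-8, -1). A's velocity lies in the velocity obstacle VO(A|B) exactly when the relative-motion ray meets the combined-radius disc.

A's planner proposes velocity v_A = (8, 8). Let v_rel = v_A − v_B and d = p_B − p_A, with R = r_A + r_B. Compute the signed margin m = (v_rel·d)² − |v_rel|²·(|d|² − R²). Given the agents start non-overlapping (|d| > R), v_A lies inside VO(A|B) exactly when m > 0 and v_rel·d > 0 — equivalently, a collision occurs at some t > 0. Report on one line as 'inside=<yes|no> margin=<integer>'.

d = (-14, -5),  |d|² = 221;  R = 3+3 = 6,  c = 221−6² = 185
v_rel = (16, 9),  |v_rel|² = 337;  v_rel·d = (16)·(-14) + (9)·(-5) = -269
337·t² + 538·t + 185 = 0  ⇒  m = (-269)² − 337·185 = 10016
m = 10016 > 0,  v_rel·d = -269 < 0  ⇒  outside

inside=no margin=10016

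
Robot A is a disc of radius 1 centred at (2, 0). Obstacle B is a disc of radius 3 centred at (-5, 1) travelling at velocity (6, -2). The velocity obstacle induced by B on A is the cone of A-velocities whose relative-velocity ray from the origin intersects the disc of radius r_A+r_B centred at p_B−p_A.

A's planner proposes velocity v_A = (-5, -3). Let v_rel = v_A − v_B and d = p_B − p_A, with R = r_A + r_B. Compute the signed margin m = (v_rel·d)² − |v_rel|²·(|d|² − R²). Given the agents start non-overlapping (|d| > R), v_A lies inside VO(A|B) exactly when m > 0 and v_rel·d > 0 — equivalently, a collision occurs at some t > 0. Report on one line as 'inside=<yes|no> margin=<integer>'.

d = (-7, 1),  |d|² = 50;  R = 1+3 = 4,  c = 50−4² = 34
v_rel = (-11, -1),  |v_rel|² = 122;  v_rel·d = (-11)·(-7) + (-1)·(1) = 76
122·t² − 152·t + 34 = 0  ⇒  m = 76² − 122·34 = 1628
m = 1628 > 0,  v_rel·d = 76 > 0  ⇒  inside

inside=yes margin=1628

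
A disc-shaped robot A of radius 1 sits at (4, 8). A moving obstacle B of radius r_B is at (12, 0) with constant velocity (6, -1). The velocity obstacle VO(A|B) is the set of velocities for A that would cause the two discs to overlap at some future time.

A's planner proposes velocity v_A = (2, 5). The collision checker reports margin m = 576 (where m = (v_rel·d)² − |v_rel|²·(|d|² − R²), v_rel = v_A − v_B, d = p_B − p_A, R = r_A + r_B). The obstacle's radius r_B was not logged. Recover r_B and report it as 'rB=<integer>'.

m = 576
d = (8, -8);  v_rel = (-4, 6),  |v_rel|² = 52
v_rel×d = (-4)·(-8) − (6)·(8) = -16
since m = R²·52 − (-16)²:  R² = (256 + 576) / 52 = 16
R = √16 = 4  ⇒  r_B = 4 − 1 = 3

rB=3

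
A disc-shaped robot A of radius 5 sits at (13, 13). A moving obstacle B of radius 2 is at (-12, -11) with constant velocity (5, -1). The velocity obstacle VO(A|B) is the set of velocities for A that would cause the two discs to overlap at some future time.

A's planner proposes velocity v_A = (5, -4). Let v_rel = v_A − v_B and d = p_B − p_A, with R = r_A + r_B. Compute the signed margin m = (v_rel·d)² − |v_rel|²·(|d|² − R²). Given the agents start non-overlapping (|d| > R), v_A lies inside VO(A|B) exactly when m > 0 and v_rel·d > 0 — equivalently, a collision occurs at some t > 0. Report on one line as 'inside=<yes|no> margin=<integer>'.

d = (-25, -24),  |d|² = 1201;  R = 5+2 = 7,  c = 1201−7² = 1152
v_rel = (0, -3),  |v_rel|² = 9;  v_rel·d = (0)·(-25) + (-3)·(-24) = 72
9·t² − 144·t + 1152 = 0  ⇒  m = 72² − 9·1152 = -5184
m = -5184 < 0,  v_rel·d = 72 > 0  ⇒  outside

inside=no margin=-5184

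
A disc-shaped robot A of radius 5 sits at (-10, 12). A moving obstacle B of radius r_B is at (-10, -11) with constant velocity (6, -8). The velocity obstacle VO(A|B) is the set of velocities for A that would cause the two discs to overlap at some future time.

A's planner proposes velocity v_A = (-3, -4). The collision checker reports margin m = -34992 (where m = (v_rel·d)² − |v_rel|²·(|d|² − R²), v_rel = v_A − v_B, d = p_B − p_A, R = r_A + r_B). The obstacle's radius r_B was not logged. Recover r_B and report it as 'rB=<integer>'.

m = -34992
d = (0, -23);  v_rel = (-9, 4),  |v_rel|² = 97
v_rel×d = (-9)·(-23) − (4)·(0) = 207
since m = R²·97 − 207²:  R² = (42849 + -34992) / 97 = 81
R = √81 = 9  ⇒  r_B = 9 − 5 = 4

rB=4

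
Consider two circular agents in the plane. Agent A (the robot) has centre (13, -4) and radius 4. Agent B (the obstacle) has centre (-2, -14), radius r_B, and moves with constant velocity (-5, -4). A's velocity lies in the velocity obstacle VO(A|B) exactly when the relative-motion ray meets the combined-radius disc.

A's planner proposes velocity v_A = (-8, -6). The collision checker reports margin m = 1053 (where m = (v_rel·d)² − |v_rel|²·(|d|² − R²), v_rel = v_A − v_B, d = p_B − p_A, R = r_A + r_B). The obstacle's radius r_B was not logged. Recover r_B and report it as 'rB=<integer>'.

m = 1053
d = (-15, -10);  v_rel = (-3, -2),  |v_rel|² = 13
v_rel×d = (-3)·(-10) − (-2)·(-15) = 0
since m = R²·13 − 0²:  R² = (0 + 1053) / 13 = 81
R = √81 = 9  ⇒  r_B = 9 − 4 = 5

rB=5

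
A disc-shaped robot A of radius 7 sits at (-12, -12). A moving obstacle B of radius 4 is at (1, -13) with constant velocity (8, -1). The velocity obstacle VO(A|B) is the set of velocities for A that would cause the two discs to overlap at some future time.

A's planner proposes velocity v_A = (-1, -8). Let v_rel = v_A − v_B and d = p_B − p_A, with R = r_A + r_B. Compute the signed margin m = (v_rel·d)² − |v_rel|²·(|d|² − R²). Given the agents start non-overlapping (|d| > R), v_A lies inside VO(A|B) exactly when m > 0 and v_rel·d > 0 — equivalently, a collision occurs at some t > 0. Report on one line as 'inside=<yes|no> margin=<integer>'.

d = (13, -1),  |d|² = 170;  R = 7+4 = 11,  c = 170−11² = 49
v_rel = (-9, -7),  |v_rel|² = 130;  v_rel·d = (-9)·(13) + (-7)·(-1) = -110
130·t² + 220·t + 49 = 0  ⇒  m = (-110)² − 130·49 = 5730
m = 5730 > 0,  v_rel·d = -110 < 0  ⇒  outside

inside=no margin=5730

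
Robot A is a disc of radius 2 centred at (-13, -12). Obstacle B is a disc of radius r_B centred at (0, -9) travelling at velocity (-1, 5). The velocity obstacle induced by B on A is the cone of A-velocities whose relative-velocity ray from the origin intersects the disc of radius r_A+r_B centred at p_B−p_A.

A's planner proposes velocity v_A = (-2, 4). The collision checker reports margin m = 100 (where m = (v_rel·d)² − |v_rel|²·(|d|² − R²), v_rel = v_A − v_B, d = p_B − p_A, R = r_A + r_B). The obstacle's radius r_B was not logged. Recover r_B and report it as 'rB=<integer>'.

m = 100
d = (13, 3);  v_rel = (-1, -1),  |v_rel|² = 2
v_rel×d = (-1)·(3) − (-1)·(13) = 10
since m = R²·2 − 10²:  R² = (100 + 100) / 2 = 100
R = √100 = 10  ⇒  r_B = 10 − 2 = 8

rB=8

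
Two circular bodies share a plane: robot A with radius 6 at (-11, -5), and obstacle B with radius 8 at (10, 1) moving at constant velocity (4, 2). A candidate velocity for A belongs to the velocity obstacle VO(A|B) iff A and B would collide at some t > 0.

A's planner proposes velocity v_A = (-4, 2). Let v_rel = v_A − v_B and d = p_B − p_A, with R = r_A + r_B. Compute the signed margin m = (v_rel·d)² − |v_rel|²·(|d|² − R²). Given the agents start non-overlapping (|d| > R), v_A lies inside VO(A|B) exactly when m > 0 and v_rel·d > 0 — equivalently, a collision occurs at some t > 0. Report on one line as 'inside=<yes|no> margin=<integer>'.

d = (21, 6),  |d|² = 477;  R = 6+8 = 14,  c = 477−14² = 281
v_rel = (-8, 0),  |v_rel|² = 64;  v_rel·d = (-8)·(21) + (0)·(6) = -168
64·t² + 336·t + 281 = 0  ⇒  m = (-168)² − 64·281 = 10240
m = 10240 > 0,  v_rel·d = -168 < 0  ⇒  outside

inside=no margin=10240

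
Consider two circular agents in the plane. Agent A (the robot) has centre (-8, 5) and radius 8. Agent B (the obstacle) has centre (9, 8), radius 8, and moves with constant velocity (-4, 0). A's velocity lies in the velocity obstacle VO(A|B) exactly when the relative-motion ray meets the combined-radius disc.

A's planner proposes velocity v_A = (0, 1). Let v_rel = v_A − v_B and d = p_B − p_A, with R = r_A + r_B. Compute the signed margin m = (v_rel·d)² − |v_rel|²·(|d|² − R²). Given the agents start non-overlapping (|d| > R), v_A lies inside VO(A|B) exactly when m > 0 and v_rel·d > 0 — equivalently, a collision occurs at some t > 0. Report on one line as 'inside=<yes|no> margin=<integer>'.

d = (17, 3),  |d|² = 298;  R = 8+8 = 16,  c = 298−16² = 42
v_rel = (4, 1),  |v_rel|² = 17;  v_rel·d = (4)·(17) + (1)·(3) = 71
17·t² − 142·t + 42 = 0  ⇒  m = 71² − 17·42 = 4327
m = 4327 > 0,  v_rel·d = 71 > 0  ⇒  inside

inside=yes margin=4327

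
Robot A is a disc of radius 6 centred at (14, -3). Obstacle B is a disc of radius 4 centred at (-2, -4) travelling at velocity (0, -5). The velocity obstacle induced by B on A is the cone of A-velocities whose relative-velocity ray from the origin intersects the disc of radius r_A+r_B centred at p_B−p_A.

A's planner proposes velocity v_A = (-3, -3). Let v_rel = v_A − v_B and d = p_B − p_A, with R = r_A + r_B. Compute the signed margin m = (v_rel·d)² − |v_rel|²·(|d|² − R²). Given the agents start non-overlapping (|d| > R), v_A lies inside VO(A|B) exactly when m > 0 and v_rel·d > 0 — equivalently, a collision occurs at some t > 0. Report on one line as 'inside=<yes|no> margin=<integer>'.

d = (-16, -1),  |d|² = 257;  R = 6+4 = 10,  c = 257−10² = 157
v_rel = (-3, 2),  |v_rel|² = 13;  v_rel·d = (-3)·(-16) + (2)·(-1) = 46
13·t² − 92·t + 157 = 0  ⇒  m = 46² − 13·157 = 75
m = 75 > 0,  v_rel·d = 46 > 0  ⇒  inside

inside=yes margin=75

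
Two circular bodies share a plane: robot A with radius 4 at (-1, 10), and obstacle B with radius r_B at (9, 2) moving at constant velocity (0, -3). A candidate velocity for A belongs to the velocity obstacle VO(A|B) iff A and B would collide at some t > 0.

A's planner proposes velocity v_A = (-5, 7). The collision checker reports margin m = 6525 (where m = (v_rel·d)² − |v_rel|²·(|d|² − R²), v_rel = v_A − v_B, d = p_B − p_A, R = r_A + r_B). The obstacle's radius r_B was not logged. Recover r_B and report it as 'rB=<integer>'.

m = 6525
d = (10, -8);  v_rel = (-5, 10),  |v_rel|² = 125
v_rel×d = (-5)·(-8) − (10)·(10) = -60
since m = R²·125 − (-60)²:  R² = (3600 + 6525) / 125 = 81
R = √81 = 9  ⇒  r_B = 9 − 4 = 5

rB=5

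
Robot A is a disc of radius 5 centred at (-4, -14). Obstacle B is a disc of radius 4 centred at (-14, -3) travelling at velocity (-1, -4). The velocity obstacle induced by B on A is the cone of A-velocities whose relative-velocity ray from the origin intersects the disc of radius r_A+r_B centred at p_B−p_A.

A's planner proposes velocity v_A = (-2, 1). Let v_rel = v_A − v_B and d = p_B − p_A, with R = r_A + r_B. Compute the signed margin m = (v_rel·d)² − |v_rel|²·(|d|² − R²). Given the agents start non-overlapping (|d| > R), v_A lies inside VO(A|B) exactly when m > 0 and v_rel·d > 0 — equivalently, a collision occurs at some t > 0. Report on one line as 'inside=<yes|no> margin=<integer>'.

d = (-10, 11),  |d|² = 221;  R = 5+4 = 9,  c = 221−9² = 140
v_rel = (-1, 5),  |v_rel|² = 26;  v_rel·d = (-1)·(-10) + (5)·(11) = 65
26·t² − 130·t + 140 = 0  ⇒  m = 65² − 26·140 = 585
m = 585 > 0,  v_rel·d = 65 > 0  ⇒  inside

inside=yes margin=585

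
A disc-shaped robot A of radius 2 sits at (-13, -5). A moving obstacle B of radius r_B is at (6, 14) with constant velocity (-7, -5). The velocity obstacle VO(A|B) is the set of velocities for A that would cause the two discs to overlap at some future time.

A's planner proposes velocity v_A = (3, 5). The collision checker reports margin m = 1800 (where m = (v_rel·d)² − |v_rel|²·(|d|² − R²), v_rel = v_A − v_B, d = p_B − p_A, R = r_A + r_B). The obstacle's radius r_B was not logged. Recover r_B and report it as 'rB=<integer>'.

m = 1800
d = (19, 19);  v_rel = (10, 10),  |v_rel|² = 200
v_rel×d = (10)·(19) − (10)·(19) = 0
since m = R²·200 − 0²:  R² = (0 + 1800) / 200 = 9
R = √9 = 3  ⇒  r_B = 3 − 2 = 1

rB=1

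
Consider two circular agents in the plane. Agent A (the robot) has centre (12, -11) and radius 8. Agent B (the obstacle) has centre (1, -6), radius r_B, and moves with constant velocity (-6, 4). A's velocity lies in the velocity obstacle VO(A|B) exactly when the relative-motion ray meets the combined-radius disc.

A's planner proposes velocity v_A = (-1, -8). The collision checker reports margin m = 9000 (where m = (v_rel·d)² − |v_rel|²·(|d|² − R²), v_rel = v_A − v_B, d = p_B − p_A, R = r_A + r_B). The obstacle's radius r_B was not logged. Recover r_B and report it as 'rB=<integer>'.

m = 9000
d = (-11, 5);  v_rel = (5, -12),  |v_rel|² = 169
v_rel×d = (5)·(5) − (-12)·(-11) = -107
since m = R²·169 − (-107)²:  R² = (11449 + 9000) / 169 = 121
R = √121 = 11  ⇒  r_B = 11 − 8 = 3

rB=3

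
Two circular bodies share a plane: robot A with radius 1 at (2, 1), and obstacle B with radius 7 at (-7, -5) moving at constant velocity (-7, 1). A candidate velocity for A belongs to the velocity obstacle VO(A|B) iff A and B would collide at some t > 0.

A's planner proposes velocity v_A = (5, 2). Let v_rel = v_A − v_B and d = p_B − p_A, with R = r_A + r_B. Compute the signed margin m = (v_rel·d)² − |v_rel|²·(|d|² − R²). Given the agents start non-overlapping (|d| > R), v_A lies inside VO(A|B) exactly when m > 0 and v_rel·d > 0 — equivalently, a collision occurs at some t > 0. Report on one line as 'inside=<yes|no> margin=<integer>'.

d = (-9, -6),  |d|² = 117;  R = 1+7 = 8,  c = 117−8² = 53
v_rel = (12, 1),  |v_rel|² = 145;  v_rel·d = (12)·(-9) + (1)·(-6) = -114
145·t² + 228·t + 53 = 0  ⇒  m = (-114)² − 145·53 = 5311
m = 5311 > 0,  v_rel·d = -114 < 0  ⇒  outside

inside=no margin=5311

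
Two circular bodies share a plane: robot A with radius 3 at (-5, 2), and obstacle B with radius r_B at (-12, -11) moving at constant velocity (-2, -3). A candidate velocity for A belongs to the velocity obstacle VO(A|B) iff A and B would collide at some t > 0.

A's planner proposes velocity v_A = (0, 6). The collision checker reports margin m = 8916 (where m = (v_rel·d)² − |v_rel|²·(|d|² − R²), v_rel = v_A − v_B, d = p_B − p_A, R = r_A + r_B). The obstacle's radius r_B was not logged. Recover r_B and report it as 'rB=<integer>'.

m = 8916
d = (-7, -13);  v_rel = (2, 9),  |v_rel|² = 85
v_rel×d = (2)·(-13) − (9)·(-7) = 37
since m = R²·85 − 37²:  R² = (1369 + 8916) / 85 = 121
R = √121 = 11  ⇒  r_B = 11 − 3 = 8

rB=8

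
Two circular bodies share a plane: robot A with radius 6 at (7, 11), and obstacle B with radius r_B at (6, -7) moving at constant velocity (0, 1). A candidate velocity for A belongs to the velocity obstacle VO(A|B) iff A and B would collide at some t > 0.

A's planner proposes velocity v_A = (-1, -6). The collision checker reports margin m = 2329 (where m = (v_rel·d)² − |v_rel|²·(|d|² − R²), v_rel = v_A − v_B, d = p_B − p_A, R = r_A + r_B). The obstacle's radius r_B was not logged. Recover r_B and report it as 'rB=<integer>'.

m = 2329
d = (-1, -18);  v_rel = (-1, -7),  |v_rel|² = 50
v_rel×d = (-1)·(-18) − (-7)·(-1) = 11
since m = R²·50 − 11²:  R² = (121 + 2329) / 50 = 49
R = √49 = 7  ⇒  r_B = 7 − 6 = 1

rB=1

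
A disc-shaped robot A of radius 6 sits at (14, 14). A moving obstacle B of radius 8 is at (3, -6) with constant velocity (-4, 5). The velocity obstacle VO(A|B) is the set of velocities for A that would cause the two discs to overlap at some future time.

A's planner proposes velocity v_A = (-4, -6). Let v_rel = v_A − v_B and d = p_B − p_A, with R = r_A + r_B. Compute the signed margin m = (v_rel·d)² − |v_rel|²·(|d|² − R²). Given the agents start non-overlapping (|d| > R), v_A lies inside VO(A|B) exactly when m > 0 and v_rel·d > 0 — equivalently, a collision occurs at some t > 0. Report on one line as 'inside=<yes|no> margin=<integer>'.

d = (-11, -20),  |d|² = 521;  R = 6+8 = 14,  c = 521−14² = 325
v_rel = (0, -11),  |v_rel|² = 121;  v_rel·d = (0)·(-11) + (-11)·(-20) = 220
121·t² − 440·t + 325 = 0  ⇒  m = 220² − 121·325 = 9075
m = 9075 > 0,  v_rel·d = 220 > 0  ⇒  inside

inside=yes margin=9075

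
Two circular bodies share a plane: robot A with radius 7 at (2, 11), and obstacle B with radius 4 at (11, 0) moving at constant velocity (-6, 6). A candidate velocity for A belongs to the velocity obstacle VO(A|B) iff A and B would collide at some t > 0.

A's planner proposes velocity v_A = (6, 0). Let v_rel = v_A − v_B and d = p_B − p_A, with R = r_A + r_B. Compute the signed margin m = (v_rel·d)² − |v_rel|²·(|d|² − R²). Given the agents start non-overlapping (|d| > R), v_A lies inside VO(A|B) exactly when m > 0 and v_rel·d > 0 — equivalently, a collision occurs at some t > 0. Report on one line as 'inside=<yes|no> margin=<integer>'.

d = (9, -11),  |d|² = 202;  R = 7+4 = 11,  c = 202−11² = 81
v_rel = (12, -6),  |v_rel|² = 180;  v_rel·d = (12)·(9) + (-6)·(-11) = 174
180·t² − 348·t + 81 = 0  ⇒  m = 174² − 180·81 = 15696
m = 15696 > 0,  v_rel·d = 174 > 0  ⇒  inside

inside=yes margin=15696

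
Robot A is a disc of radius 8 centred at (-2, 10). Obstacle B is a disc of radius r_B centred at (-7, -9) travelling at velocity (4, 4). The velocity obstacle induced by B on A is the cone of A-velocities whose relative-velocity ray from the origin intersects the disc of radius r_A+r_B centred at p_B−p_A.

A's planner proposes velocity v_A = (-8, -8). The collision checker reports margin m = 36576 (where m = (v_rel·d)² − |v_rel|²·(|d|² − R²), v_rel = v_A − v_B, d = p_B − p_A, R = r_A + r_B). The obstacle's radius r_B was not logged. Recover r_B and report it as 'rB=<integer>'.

m = 36576
d = (-5, -19);  v_rel = (-12, -12),  |v_rel|² = 288
v_rel×d = (-12)·(-19) − (-12)·(-5) = 168
since m = R²·288 − 168²:  R² = (28224 + 36576) / 288 = 225
R = √225 = 15  ⇒  r_B = 15 − 8 = 7

rB=7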